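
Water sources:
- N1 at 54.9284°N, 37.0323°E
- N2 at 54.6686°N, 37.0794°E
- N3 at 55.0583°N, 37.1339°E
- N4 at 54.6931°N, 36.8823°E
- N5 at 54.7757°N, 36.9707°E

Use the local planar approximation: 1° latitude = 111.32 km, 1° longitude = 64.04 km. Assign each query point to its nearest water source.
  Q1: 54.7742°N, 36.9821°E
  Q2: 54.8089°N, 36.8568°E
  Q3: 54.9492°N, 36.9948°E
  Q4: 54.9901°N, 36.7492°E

Q1→N5; Q2→N5; Q3→N1; Q4→N1

Q1 at 54.7742°N, 36.9821°E:
  N1: √((0.1542·111.32)² + (0.0502·64.04)²) = √(294.655901 + 10.334990) = 17.4640 km
  N2: √((-0.1056·111.32)² + (0.0973·64.04)²) = √(138.189241 + 38.826508) = 13.3047 km
  N3: √((0.2841·111.32)² + (0.1518·64.04)²) = √(1000.204635 + 94.503129) = 33.0864 km
  N4: √((-0.0811·111.32)² + (-0.0998·64.04)²) = √(81.505723 + 40.847335) = 11.0613 km
  N5: √((0.0015·111.32)² + (-0.0114·64.04)²) = √(0.027882 + 0.532982) = 0.7489 km
  → nearest: N5 (0.7489 km)
Q2 at 54.8089°N, 36.8568°E:
  N1: √((0.1195·111.32)² + (0.1755·64.04)²) = √(176.962892 + 126.315571) = 17.4149 km
  N2: √((-0.1403·111.32)² + (0.2226·64.04)²) = √(243.928046 + 203.213692) = 21.1457 km
  N3: √((0.2494·111.32)² + (0.2771·64.04)²) = √(770.795718 + 314.902202) = 32.9499 km
  N4: √((-0.1158·111.32)² + (0.0255·64.04)²) = √(166.174168 + 2.666754) = 12.9939 km
  N5: √((-0.0332·111.32)² + (0.1139·64.04)²) = √(13.659115 + 53.204712) = 8.1770 km
  → nearest: N5 (8.1770 km)
Q3 at 54.9492°N, 36.9948°E:
  N1: √((-0.0208·111.32)² + (0.0375·64.04)²) = √(5.361336 + 5.767202) = 3.3359 km
  N2: √((-0.2806·111.32)² + (0.0846·64.04)²) = √(975.712185 + 29.352383) = 31.7028 km
  N3: √((0.1091·111.32)² + (0.1391·64.04)²) = √(147.501316 + 79.351823) = 15.0616 km
  N4: √((-0.2561·111.32)² + (-0.1125·64.04)²) = √(812.766046 + 51.904820) = 29.4053 km
  N5: √((-0.1735·111.32)² + (-0.0241·64.04)²) = √(373.031369 + 2.381972) = 19.3756 km
  → nearest: N1 (3.3359 km)
Q4 at 54.9901°N, 36.7492°E:
  N1: √((-0.0617·111.32)² + (0.2831·64.04)²) = √(47.175523 + 328.686892) = 19.3872 km
  N2: √((-0.3215·111.32)² + (0.3302·64.04)²) = √(1280.879721 + 447.153654) = 41.5696 km
  N3: √((0.0682·111.32)² + (0.3847·64.04)²) = √(57.638828 + 606.941759) = 25.7795 km
  N4: √((-0.2970·111.32)² + (0.1331·64.04)²) = √(1093.098489 + 72.653871) = 34.1431 km
  N5: √((-0.2144·111.32)² + (0.2215·64.04)²) = √(569.634071 + 201.210253) = 27.7641 km
  → nearest: N1 (19.3872 km)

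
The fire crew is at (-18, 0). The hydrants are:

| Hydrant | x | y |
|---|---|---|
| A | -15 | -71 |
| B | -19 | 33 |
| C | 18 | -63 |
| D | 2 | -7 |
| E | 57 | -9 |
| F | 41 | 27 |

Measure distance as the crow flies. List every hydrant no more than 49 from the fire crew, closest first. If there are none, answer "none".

D, B

Distances from (-18, 0):
A: √((3)² + (-71)²) = √(9.000 + 5041.000) = 71.1
B: √((-1)² + (33)²) = √(1.000 + 1089.000) = 33.0
C: √((36)² + (-63)²) = √(1296.000 + 3969.000) = 72.6
D: √((20)² + (-7)²) = √(400.000 + 49.000) = 21.2
E: √((75)² + (-9)²) = √(5625.000 + 81.000) = 75.5
F: √((59)² + (27)²) = √(3481.000 + 729.000) = 64.9
Threshold 49: D (21.2), B (33.0) are within range.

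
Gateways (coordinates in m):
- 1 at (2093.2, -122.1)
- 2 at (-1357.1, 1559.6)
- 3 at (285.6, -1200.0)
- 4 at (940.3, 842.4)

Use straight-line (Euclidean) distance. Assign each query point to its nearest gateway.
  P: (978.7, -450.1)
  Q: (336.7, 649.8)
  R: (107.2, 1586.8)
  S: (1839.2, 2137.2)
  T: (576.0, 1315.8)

P→3; Q→4; R→4; S→4; T→4

P at (978.7, -450.1):
  1: √((1114.5)² + (328.0)²) = √(1242110.250 + 107584.000) = 1161.8 m
  2: √((-2335.8)² + (2009.7)²) = √(5455961.640 + 4038894.090) = 3081.4 m
  3: √((-693.1)² + (-749.9)²) = √(480387.610 + 562350.010) = 1021.1 m
  4: √((-38.4)² + (1292.5)²) = √(1474.560 + 1670556.250) = 1293.1 m
  → nearest: 3 (1021.1 m)
Q at (336.7, 649.8):
  1: √((1756.5)² + (-771.9)²) = √(3085292.250 + 595829.610) = 1918.6 m
  2: √((-1693.8)² + (909.8)²) = √(2868958.440 + 827736.040) = 1922.7 m
  3: √((-51.1)² + (-1849.8)²) = √(2611.210 + 3421760.040) = 1850.5 m
  4: √((603.6)² + (192.6)²) = √(364332.960 + 37094.760) = 633.6 m
  → nearest: 4 (633.6 m)
R at (107.2, 1586.8):
  1: √((1986.0)² + (-1708.9)²) = √(3944196.000 + 2920339.210) = 2620.0 m
  2: √((-1464.3)² + (-27.2)²) = √(2144174.490 + 739.840) = 1464.6 m
  3: √((178.4)² + (-2786.8)²) = √(31826.560 + 7766254.240) = 2792.5 m
  4: √((833.1)² + (-744.4)²) = √(694055.610 + 554131.360) = 1117.2 m
  → nearest: 4 (1117.2 m)
S at (1839.2, 2137.2):
  1: √((254.0)² + (-2259.3)²) = √(64516.000 + 5104436.490) = 2273.5 m
  2: √((-3196.3)² + (-577.6)²) = √(10216333.690 + 333621.760) = 3248.1 m
  3: √((-1553.6)² + (-3337.2)²) = √(2413672.960 + 11136903.840) = 3681.1 m
  4: √((-898.9)² + (-1294.8)²) = √(808021.210 + 1676507.040) = 1576.2 m
  → nearest: 4 (1576.2 m)
T at (576.0, 1315.8):
  1: √((1517.2)² + (-1437.9)²) = √(2301895.840 + 2067556.410) = 2090.3 m
  2: √((-1933.1)² + (243.8)²) = √(3736875.610 + 59438.440) = 1948.4 m
  3: √((-290.4)² + (-2515.8)²) = √(84332.160 + 6329249.640) = 2532.5 m
  4: √((364.3)² + (-473.4)²) = √(132714.490 + 224107.560) = 597.3 m
  → nearest: 4 (597.3 m)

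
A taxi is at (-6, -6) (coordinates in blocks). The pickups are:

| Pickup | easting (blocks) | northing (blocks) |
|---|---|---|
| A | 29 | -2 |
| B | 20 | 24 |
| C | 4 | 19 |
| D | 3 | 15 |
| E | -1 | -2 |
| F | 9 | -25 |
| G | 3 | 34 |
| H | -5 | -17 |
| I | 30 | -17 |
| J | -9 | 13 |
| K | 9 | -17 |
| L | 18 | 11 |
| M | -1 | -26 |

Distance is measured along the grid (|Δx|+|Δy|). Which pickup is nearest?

E

Distances from (-6, -6):
A: 39 blocks
B: 56 blocks
C: 35 blocks
D: 30 blocks
E: 9 blocks
F: 34 blocks
G: 49 blocks
H: 12 blocks
I: 47 blocks
J: 22 blocks
K: 26 blocks
L: 41 blocks
M: 25 blocks
Minimum: E at 9 blocks.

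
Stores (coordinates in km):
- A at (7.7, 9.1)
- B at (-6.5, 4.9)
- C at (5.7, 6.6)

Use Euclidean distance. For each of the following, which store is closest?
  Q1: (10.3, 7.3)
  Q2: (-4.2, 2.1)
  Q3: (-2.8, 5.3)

Q1→A; Q2→B; Q3→B

Q1 at (10.3, 7.3):
  A: √((-2.6)² + (1.8)²) = √(6.760 + 3.240) = 3.2 km
  B: √((-16.8)² + (-2.4)²) = √(282.240 + 5.760) = 17.0 km
  C: √((-4.6)² + (-0.7)²) = √(21.160 + 0.490) = 4.7 km
  → nearest: A (3.2 km)
Q2 at (-4.2, 2.1):
  A: √((11.9)² + (7.0)²) = √(141.610 + 49.000) = 13.8 km
  B: √((-2.3)² + (2.8)²) = √(5.290 + 7.840) = 3.6 km
  C: √((9.9)² + (4.5)²) = √(98.010 + 20.250) = 10.9 km
  → nearest: B (3.6 km)
Q3 at (-2.8, 5.3):
  A: √((10.5)² + (3.8)²) = √(110.250 + 14.440) = 11.2 km
  B: √((-3.7)² + (-0.4)²) = √(13.690 + 0.160) = 3.7 km
  C: √((8.5)² + (1.3)²) = √(72.250 + 1.690) = 8.6 km
  → nearest: B (3.7 km)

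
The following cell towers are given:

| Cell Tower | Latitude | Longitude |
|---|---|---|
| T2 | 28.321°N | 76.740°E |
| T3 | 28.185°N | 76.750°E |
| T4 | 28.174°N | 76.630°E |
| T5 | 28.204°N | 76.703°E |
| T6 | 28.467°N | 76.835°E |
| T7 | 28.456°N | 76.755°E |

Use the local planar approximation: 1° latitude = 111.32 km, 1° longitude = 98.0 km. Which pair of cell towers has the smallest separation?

Pairwise distances:
T3–T5: 5.068 km
T4–T5: 7.895 km
T6–T7: 7.935 km
T3–T4: 11.824 km
T2–T5: 13.520 km
T2–T7: 15.100 km
T2–T3: 15.171 km
T2–T6: 18.730 km
T2–T4: 19.596 km
T5–T7: 28.512 km
T3–T7: 30.172 km
T5–T6: 32.008 km
T3–T6: 32.479 km
T4–T7: 33.698 km
T4–T6: 38.307 km
Closest pair: T3–T5 at 5.068 km.

T3 and T5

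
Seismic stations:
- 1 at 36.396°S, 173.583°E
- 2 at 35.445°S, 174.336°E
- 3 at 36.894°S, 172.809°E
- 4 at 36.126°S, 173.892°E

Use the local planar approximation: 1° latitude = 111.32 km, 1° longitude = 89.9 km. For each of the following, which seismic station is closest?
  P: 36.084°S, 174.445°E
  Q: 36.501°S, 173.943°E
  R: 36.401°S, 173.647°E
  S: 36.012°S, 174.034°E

P→4; Q→1; R→1; S→4

P at 36.084°S, 174.445°E:
  1: 84.921 km
  2: 71.805 km
  3: 172.517 km
  4: 49.934 km
  → nearest: 4 (49.934 km)
Q at 36.501°S, 173.943°E:
  1: 34.410 km
  2: 122.748 km
  3: 110.937 km
  4: 41.996 km
  → nearest: 1 (34.410 km)
R at 36.401°S, 173.647°E:
  1: 5.780 km
  2: 123.135 km
  3: 93.206 km
  4: 37.713 km
  → nearest: 1 (5.780 km)
S at 36.012°S, 174.034°E:
  1: 58.917 km
  2: 68.710 km
  3: 147.541 km
  4: 18.000 km
  → nearest: 4 (18.000 km)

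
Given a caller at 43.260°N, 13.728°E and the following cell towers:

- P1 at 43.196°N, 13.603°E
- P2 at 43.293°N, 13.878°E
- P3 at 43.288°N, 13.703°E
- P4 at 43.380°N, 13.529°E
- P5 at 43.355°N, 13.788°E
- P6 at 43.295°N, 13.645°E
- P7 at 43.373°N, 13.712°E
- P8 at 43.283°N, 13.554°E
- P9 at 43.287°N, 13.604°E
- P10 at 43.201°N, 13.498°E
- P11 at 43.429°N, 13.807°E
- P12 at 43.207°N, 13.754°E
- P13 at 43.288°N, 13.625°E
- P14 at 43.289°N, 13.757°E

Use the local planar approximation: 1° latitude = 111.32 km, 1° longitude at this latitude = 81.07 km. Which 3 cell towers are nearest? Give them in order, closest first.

Distances from 43.260°N, 13.728°E:
P1: 12.388 km
P2: 12.703 km
P3: 3.718 km
P4: 20.946 km
P5: 11.640 km
P6: 7.775 km
P7: 12.646 km
P8: 14.337 km
P9: 10.492 km
P10: 19.769 km
P11: 19.873 km
P12: 6.265 km
P13: 8.913 km
P14: 3.994 km
Sorted: P3 (3.718 km) < P14 (3.994 km) < P12 (6.265 km) < P6 (7.775 km) < P13 (8.913 km) < …

P3, P14, P12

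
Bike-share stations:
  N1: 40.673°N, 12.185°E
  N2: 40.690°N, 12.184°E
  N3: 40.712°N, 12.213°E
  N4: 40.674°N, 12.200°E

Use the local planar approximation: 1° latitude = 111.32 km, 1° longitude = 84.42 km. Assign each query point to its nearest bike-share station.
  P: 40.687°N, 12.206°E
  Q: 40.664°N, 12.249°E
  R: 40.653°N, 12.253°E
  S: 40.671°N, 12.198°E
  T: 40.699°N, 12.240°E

P at 40.687°N, 12.206°E:
  N1: 2.360 km
  N2: 1.887 km
  N3: 2.845 km
  N4: 1.533 km
  → nearest: N4 (1.533 km)
Q at 40.664°N, 12.249°E:
  N1: 5.495 km
  N2: 6.204 km
  N3: 6.147 km
  N4: 4.284 km
  → nearest: N4 (4.284 km)
R at 40.653°N, 12.253°E:
  N1: 6.157 km
  N2: 7.134 km
  N3: 7.385 km
  N4: 5.048 km
  → nearest: N4 (5.048 km)
S at 40.671°N, 12.198°E:
  N1: 1.120 km
  N2: 2.423 km
  N3: 4.737 km
  N4: 0.374 km
  → nearest: N4 (0.374 km)
T at 40.699°N, 12.240°E:
  N1: 5.471 km
  N2: 4.833 km
  N3: 2.700 km
  N4: 4.376 km
  → nearest: N3 (2.700 km)

P→N4; Q→N4; R→N4; S→N4; T→N3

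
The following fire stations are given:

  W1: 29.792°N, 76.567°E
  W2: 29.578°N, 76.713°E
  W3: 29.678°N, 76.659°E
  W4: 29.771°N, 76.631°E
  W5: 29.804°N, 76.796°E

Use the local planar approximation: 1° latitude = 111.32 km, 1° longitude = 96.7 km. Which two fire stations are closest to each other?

Pairwise distances:
W1–W2: √((-0.214·111.32)² + (0.146·96.7)²) = √(567.51055 + 199.32357) = 27.692 km
W1–W3: √((-0.114·111.32)² + (0.092·96.7)²) = √(161.04828 + 79.14593) = 15.498 km
W1–W4: √((-0.021·111.32)² + (0.064·96.7)²) = √(5.46493 + 38.30125) = 6.616 km
W1–W5: √((0.012·111.32)² + (0.229·96.7)²) = √(1.78447 + 490.37002) = 22.185 km
W2–W3: √((0.100·111.32)² + (-0.054·96.7)²) = √(123.92142 + 27.26720) = 12.296 km
W2–W4: √((0.193·111.32)² + (-0.082·96.7)²) = √(461.59491 + 62.87538) = 22.901 km
W2–W5: √((0.226·111.32)² + (0.083·96.7)²) = √(632.94107 + 64.41828) = 26.408 km
W3–W4: √((0.093·111.32)² + (-0.028·96.7)²) = √(107.17964 + 7.33110) = 10.701 km
W3–W5: √((0.126·111.32)² + (0.137·96.7)²) = √(196.73765 + 175.50685) = 19.294 km
W4–W5: √((0.033·111.32)² + (0.165·96.7)²) = √(13.49504 + 254.57798) = 16.373 km
Closest pair: W1–W4 at 6.616 km.

W1 and W4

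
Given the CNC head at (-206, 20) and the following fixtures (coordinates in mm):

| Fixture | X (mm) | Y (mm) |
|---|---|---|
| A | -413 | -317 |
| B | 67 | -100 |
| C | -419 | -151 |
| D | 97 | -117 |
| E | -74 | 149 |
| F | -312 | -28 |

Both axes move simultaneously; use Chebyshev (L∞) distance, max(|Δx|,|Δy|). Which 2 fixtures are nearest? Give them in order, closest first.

Distances from (-206, 20):
A: 337 mm
B: 273 mm
C: 213 mm
D: 303 mm
E: 132 mm
F: 106 mm
Sorted: F (106 mm) < E (132 mm) < C (213 mm) < B (273 mm) < …

F, E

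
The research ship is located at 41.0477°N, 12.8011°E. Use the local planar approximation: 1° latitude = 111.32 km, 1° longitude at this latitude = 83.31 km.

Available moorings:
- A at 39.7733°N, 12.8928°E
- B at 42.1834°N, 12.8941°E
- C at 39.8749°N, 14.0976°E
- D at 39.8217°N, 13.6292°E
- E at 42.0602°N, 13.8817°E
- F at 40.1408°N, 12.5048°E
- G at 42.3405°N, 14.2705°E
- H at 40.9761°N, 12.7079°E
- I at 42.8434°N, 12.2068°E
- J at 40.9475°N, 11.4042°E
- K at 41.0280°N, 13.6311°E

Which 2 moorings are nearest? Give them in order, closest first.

Distances from 41.0477°N, 12.8011°E:
A: √((-1.2744·111.32)² + (0.0917·83.31)²) = √(20126.020972 + 58.362373) = 142.0718 km
B: √((1.1357·111.32)² + (0.0930·83.31)²) = √(15983.564830 + 60.028870) = 126.6633 km
C: √((-1.1728·111.32)² + (1.2965·83.31)²) = √(17044.894203 + 11666.465770) = 169.4443 km
D: √((-1.2260·111.32)² + (0.8281·83.31)²) = √(18626.331830 + 4759.483639) = 152.9242 km
E: √((1.0125·111.32)² + (1.0806·83.31)²) = √(12703.882232 + 8104.462094) = 144.2510 km
F: √((-0.9069·111.32)² + (-0.2963·83.31)²) = √(10192.135743 + 609.337031) = 103.9301 km
G: √((1.2928·111.32)² + (1.4694·83.31)²) = √(20711.382159 + 14985.607034) = 188.9365 km
H: √((-0.0716·111.32)² + (-0.0932·83.31)²) = √(63.529062 + 60.287336) = 11.1273 km
I: √((1.7957·111.32)² + (-0.5943·83.31)²) = √(39958.940142 + 2451.352291) = 205.9376 km
J: √((-0.1002·111.32)² + (-1.3969·83.31)²) = √(124.417605 + 13543.312628) = 116.9091 km
K: √((-0.0197·111.32)² + (0.8300·83.31)²) = √(4.809267 + 4781.349097) = 69.1821 km
Sorted: H (11.1273 km) < K (69.1821 km) < F (103.9301 km) < J (116.9091 km) < …

H, K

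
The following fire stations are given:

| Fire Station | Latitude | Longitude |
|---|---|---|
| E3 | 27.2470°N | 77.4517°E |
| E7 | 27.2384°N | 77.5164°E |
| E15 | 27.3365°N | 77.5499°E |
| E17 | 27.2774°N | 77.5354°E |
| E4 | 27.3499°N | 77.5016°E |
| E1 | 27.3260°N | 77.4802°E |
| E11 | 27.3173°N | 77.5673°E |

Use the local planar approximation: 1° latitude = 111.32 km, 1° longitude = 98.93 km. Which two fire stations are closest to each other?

Pairwise distances:
E15–E11: √((-0.0192·111.32)² + (0.0174·98.93)²) = √(4.568239 + 2.963156) = 2.7443 km
E4–E1: √((-0.0239·111.32)² + (-0.0214·98.93)²) = √(7.078516 + 4.482121) = 3.4001 km
E7–E17: √((0.0390·111.32)² + (0.0190·98.93)²) = √(18.848449 + 3.533159) = 4.7309 km
E15–E4: √((0.0134·111.32)² + (-0.0483·98.93)²) = √(2.225133 + 22.832332) = 5.0057 km
E17–E11: √((0.0399·111.32)² + (0.0319·98.93)²) = √(19.728415 + 9.959497) = 5.4487 km
E3–E7: √((-0.0086·111.32)² + (0.0647·98.93)²) = √(0.916523 + 40.969869) = 6.4720 km
E15–E17: √((-0.0591·111.32)² + (-0.0145·98.93)²) = √(43.283399 + 2.057747) = 6.7336 km
E15–E1: √((-0.0105·111.32)² + (-0.0697·98.93)²) = √(1.366234 + 47.546831) = 6.9938 km
E4–E11: √((-0.0326·111.32)² + (0.0657·98.93)²) = √(13.169873 + 42.246113) = 7.4442 km
E17–E1: √((0.0486·111.32)² + (-0.0552·98.93)²) = √(29.269745 + 29.821822) = 7.6871 km
E1–E11: √((-0.0087·111.32)² + (0.0871·98.93)²) = √(0.937961 + 74.249294) = 8.6711 km
E17–E4: √((0.0725·111.32)² + (-0.0338·98.93)²) = √(65.136198 + 11.181226) = 8.7360 km
E3–E17: √((0.0304·111.32)² + (0.0837·98.93)²) = √(11.452322 + 68.565703) = 8.9453 km
E3–E1: √((0.0790·111.32)² + (0.0285·98.93)²) = √(77.339361 + 7.949608) = 9.2352 km
E7–E11: √((0.0789·111.32)² + (0.0509·98.93)²) = √(77.143689 + 25.356633) = 10.1242 km
E7–E1: √((0.0876·111.32)² + (-0.0362·98.93)²) = √(95.094327 + 12.825466) = 10.3884 km
E7–E15: √((0.0981·111.32)² + (0.0335·98.93)²) = √(119.257146 + 10.983623) = 11.4123 km
E3–E4: √((0.1029·111.32)² + (0.0499·98.93)²) = √(131.213085 + 24.370089) = 12.4733 km
E7–E4: √((0.1115·111.32)² + (-0.0148·98.93)²) = √(154.062212 + 2.143776) = 12.4982 km
E3–E11: √((0.0703·111.32)² + (0.1156·98.93)²) = √(61.243083 + 130.789141) = 13.8576 km
E3–E15: √((0.0895·111.32)² + (0.0982·98.93)²) = √(99.264159 + 94.379787) = 13.9156 km
Closest pair: E15–E11 at 2.7443 km.

E15 and E11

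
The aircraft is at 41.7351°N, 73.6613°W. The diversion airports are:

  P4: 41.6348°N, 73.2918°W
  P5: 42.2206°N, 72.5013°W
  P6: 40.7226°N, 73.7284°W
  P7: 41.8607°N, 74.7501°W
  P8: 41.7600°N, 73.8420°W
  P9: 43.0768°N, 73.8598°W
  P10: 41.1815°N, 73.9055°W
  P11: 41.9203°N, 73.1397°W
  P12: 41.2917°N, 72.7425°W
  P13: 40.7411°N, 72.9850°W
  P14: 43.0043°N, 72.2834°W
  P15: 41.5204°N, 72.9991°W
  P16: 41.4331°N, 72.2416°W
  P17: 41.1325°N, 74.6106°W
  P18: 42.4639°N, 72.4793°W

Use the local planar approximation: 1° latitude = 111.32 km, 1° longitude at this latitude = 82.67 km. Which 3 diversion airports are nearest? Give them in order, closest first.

Distances from 41.7351°N, 73.6613°W:
P4: 32.5232 km
P5: 110.0783 km
P6: 112.8479 km
P7: 91.0905 km
P8: 15.1935 km
P9: 150.2568 km
P10: 64.8492 km
P11: 47.7957 km
P12: 90.5861 km
P13: 123.9749 km
P14: 181.4878 km
P15: 59.7339 km
P16: 122.0866 km
P17: 103.2415 km
P18: 127.0058 km
Sorted: P8 (15.1935 km) < P4 (32.5232 km) < P11 (47.7957 km) < P15 (59.7339 km) < P10 (64.8492 km) < …

P8, P4, P11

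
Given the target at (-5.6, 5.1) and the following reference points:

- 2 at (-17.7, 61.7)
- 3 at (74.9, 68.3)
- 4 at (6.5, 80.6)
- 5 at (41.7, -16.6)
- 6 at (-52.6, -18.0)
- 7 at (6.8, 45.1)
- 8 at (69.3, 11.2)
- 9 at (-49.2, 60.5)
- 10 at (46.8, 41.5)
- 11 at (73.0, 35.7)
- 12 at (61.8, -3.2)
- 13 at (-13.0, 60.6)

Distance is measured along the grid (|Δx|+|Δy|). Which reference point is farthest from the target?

Distances from (-5.6, 5.1):
2: 68.7
3: 143.7
4: 87.6
5: 69.0
6: 70.1
7: 52.4
8: 81.0
9: 99.0
10: 88.8
11: 109.2
12: 75.7
13: 62.9
Maximum: 3 at 143.7.

3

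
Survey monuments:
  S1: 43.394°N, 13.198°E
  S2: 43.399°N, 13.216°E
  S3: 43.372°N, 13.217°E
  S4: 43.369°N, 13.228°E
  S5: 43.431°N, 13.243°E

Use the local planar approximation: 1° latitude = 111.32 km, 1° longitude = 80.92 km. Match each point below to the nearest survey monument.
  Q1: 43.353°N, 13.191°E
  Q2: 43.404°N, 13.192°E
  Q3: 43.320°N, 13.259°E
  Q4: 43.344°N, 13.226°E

Q1 at 43.353°N, 13.191°E:
  S1: √((0.041·111.32)² + (0.007·80.92)²) = √(20.83119 + 0.32085) = 4.599 km
  S2: √((0.046·111.32)² + (0.025·80.92)²) = √(26.22177 + 4.09253) = 5.506 km
  S3: √((0.019·111.32)² + (0.026·80.92)²) = √(4.47356 + 4.42648) = 2.983 km
  S4: √((0.016·111.32)² + (0.037·80.92)²) = √(3.17239 + 8.96428) = 3.484 km
  S5: √((0.078·111.32)² + (0.052·80.92)²) = √(75.39379 + 17.70592) = 9.649 km
  → nearest: S3 (2.983 km)
Q2 at 43.404°N, 13.192°E:
  S1: √((-0.010·111.32)² + (0.006·80.92)²) = √(1.23921 + 0.23573) = 1.214 km
  S2: √((-0.005·111.32)² + (0.024·80.92)²) = √(0.30980 + 3.77167) = 2.020 km
  S3: √((-0.032·111.32)² + (0.025·80.92)²) = √(12.68955 + 4.09253) = 4.097 km
  S4: √((-0.035·111.32)² + (0.036·80.92)²) = √(15.18037 + 8.48627) = 4.865 km
  S5: √((0.027·111.32)² + (0.051·80.92)²) = √(9.03387 + 17.03147) = 5.105 km
  → nearest: S1 (1.214 km)
Q3 at 43.320°N, 13.259°E:
  S1: √((0.074·111.32)² + (-0.061·80.92)²) = √(67.85937 + 24.36528) = 9.603 km
  S2: √((0.079·111.32)² + (-0.043·80.92)²) = √(77.33936 + 12.10734) = 9.458 km
  S3: √((0.052·111.32)² + (-0.042·80.92)²) = √(33.50835 + 11.55075) = 6.713 km
  S4: √((0.049·111.32)² + (-0.031·80.92)²) = √(29.75353 + 6.29267) = 6.004 km
  S5: √((0.111·111.32)² + (-0.016·80.92)²) = √(152.68359 + 1.67630) = 12.424 km
  → nearest: S4 (6.004 km)
Q4 at 43.344°N, 13.226°E:
  S1: √((0.050·111.32)² + (-0.028·80.92)²) = √(30.98036 + 5.13367) = 6.009 km
  S2: √((0.055·111.32)² + (-0.010·80.92)²) = √(37.48623 + 0.65480) = 6.176 km
  S3: √((0.028·111.32)² + (-0.009·80.92)²) = √(9.71544 + 0.53039) = 3.201 km
  S4: √((0.025·111.32)² + (0.002·80.92)²) = √(7.74509 + 0.02619) = 2.788 km
  S5: √((0.087·111.32)² + (0.017·80.92)²) = √(93.79613 + 1.89239) = 9.782 km
  → nearest: S4 (2.788 km)

Q1→S3; Q2→S1; Q3→S4; Q4→S4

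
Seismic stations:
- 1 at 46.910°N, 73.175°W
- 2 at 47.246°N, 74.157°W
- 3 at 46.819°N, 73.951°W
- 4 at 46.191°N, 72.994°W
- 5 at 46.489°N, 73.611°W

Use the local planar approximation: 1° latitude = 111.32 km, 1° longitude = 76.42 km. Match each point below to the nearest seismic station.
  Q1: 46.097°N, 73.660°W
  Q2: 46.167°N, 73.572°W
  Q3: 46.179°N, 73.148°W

Q1 at 46.097°N, 73.660°W:
  1: 97.798 km
  2: 133.427 km
  3: 83.393 km
  4: 51.960 km
  5: 43.798 km
  → nearest: 5 (43.798 km)
Q2 at 46.167°N, 73.572°W:
  1: 88.099 km
  2: 128.164 km
  3: 78.146 km
  4: 44.251 km
  5: 35.969 km
  → nearest: 5 (35.969 km)
Q3 at 46.179°N, 73.148°W:
  1: 81.401 km
  2: 141.612 km
  3: 94.029 km
  4: 11.844 km
  5: 49.425 km
  → nearest: 4 (11.844 km)

Q1→5; Q2→5; Q3→4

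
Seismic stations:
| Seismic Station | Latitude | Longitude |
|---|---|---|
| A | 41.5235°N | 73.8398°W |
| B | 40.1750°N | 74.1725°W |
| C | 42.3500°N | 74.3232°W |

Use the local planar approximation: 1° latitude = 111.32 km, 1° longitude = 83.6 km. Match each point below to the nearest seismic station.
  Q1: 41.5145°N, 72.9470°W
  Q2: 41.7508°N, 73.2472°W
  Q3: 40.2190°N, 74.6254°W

Q1→A; Q2→A; Q3→B

Q1 at 41.5145°N, 72.9470°W:
  A: 74.6448 km
  B: 180.9174 km
  C: 147.9427 km
  → nearest: A (74.6448 km)
Q2 at 41.7508°N, 73.2472°W:
  A: 55.6290 km
  B: 191.7167 km
  C: 111.9863 km
  → nearest: A (55.6290 km)
Q3 at 40.2190°N, 74.6254°W:
  A: 159.3779 km
  B: 38.1779 km
  C: 238.5644 km
  → nearest: B (38.1779 km)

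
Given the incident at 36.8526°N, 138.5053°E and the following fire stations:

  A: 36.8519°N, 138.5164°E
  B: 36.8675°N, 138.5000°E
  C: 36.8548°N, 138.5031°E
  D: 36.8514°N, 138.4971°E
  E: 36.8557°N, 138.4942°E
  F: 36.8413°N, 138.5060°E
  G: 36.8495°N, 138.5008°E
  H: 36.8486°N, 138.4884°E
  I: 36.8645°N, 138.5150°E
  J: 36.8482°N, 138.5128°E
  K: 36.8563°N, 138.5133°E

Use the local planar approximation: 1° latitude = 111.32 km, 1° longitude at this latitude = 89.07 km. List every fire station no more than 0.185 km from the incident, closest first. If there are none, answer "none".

Distances from 36.8526°N, 138.5053°E:
A: 0.9917 km
B: 1.7245 km
C: 0.3136 km
D: 0.7425 km
E: 1.0472 km
F: 1.2595 km
G: 0.5289 km
H: 1.5698 km
I: 1.5816 km
J: 0.8284 km
K: 0.8230 km
Threshold 0.185 km: none within range.

none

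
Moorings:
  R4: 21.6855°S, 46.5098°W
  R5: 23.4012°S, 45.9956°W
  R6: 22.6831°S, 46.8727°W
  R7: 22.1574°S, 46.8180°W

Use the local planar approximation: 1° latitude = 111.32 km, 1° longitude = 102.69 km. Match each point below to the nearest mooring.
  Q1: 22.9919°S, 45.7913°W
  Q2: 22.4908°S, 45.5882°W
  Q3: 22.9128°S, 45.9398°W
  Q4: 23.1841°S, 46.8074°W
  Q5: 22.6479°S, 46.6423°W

Q1→R5; Q2→R5; Q3→R5; Q4→R6; Q5→R6

Q1 at 22.9919°S, 45.7913°W:
  R4: √((1.3064·111.32)² + (-0.7185·102.69)²) = √(21149.433488 + 5443.896411) = 163.0746 km
  R5: √((-0.4093·111.32)² + (-0.2043·102.69)²) = √(2076.012120 + 440.142232) = 50.1613 km
  R6: √((0.3088·111.32)² + (-1.0814·102.69)²) = √(1181.682975 + 12331.872850) = 116.2478 km
  R7: √((0.8345·111.32)² + (-1.0267·102.69)²) = √(8629.767144 + 11115.869301) = 140.5192 km
  → nearest: R5 (50.1613 km)
Q2 at 22.4908°S, 45.5882°W:
  R4: √((0.8053·111.32)² + (-0.9216·102.69)²) = √(8036.404599 + 8956.560006) = 130.3571 km
  R5: √((-0.9104·111.32)² + (-0.4074·102.69)²) = √(10270.956584 + 1750.243031) = 109.6412 km
  R6: √((-0.1923·111.32)² + (-1.2845·102.69)²) = √(458.252628 + 17399.009487) = 133.6311 km
  R7: √((0.3334·111.32)² + (-1.2298·102.69)²) = √(1377.455528 + 15948.699861) = 131.6289 km
  → nearest: R5 (109.6412 km)
Q3 at 22.9128°S, 45.9398°W:
  R4: √((1.2273·111.32)² + (-0.5700·102.69)²) = √(18665.853966 + 3426.147209) = 148.6338 km
  R5: √((-0.4884·111.32)² + (-0.0558·102.69)²) = √(2955.954235 + 32.834069) = 54.6698 km
  R6: √((0.2297·111.32)² + (-0.9329·102.69)²) = √(653.835333 + 9177.544392) = 99.1533 km
  R7: √((0.7554·111.32)² + (-0.8782·102.69)²) = √(7071.317808 + 8132.857694) = 123.3052 km
  → nearest: R5 (54.6698 km)
Q4 at 23.1841°S, 46.8074°W:
  R4: √((1.4986·111.32)² + (0.2976·102.69)²) = √(27830.297691 + 933.946850) = 169.6002 km
  R5: √((-0.2171·111.32)² + (0.8118·102.69)²) = √(584.071536 + 6949.513480) = 86.7962 km
  R6: √((0.5010·111.32)² + (-0.0653·102.69)²) = √(3110.440135 + 44.965836) = 56.1730 km
  R7: √((1.0267·111.32)² + (-0.0106·102.69)²) = √(13062.717039 + 1.184863) = 114.2974 km
  → nearest: R6 (56.1730 km)
Q5 at 22.6479°S, 46.6423°W:
  R4: √((0.9624·111.32)² + (0.1325·102.69)²) = √(11477.772807 + 185.134801) = 107.9949 km
  R5: √((-0.7533·111.32)² + (0.6467·102.69)²) = √(7032.056155 + 4410.238027) = 106.9687 km
  R6: √((-0.0352·111.32)² + (-0.2304·102.69)²) = √(15.354360 + 559.785000) = 23.9821 km
  R7: √((0.4905·111.32)² + (-0.1757·102.69)²) = √(2981.428638 + 325.536606) = 57.5062 km
  → nearest: R6 (23.9821 km)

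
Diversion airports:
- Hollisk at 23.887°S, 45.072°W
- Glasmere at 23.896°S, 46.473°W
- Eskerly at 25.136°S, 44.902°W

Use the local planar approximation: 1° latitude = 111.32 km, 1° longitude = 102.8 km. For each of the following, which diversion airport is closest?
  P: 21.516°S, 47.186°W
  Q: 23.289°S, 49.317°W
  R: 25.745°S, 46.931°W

P at 21.516°S, 47.186°W:
  Hollisk: 341.894 km
  Glasmere: 274.893 km
  Eskerly: 466.391 km
  → nearest: Glasmere (274.893 km)
Q at 23.289°S, 49.317°W:
  Hollisk: 441.434 km
  Glasmere: 300.070 km
  Eskerly: 498.262 km
  → nearest: Glasmere (300.070 km)
R at 25.745°S, 46.931°W:
  Hollisk: 281.604 km
  Glasmere: 211.147 km
  Eskerly: 219.322 km
  → nearest: Glasmere (211.147 km)

P→Glasmere; Q→Glasmere; R→Glasmere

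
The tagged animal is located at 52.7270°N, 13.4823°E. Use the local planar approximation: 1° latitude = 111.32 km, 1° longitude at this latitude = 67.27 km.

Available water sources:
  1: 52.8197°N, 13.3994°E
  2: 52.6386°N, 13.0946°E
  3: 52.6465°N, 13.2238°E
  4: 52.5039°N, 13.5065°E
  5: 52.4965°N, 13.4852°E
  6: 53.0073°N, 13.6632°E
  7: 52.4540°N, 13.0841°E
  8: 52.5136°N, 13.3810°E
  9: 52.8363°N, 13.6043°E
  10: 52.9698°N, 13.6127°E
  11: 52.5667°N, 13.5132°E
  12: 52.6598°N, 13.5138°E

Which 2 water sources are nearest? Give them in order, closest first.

12, 1

Distances from 52.7270°N, 13.4823°E:
1: 11.7298 km
2: 27.8754 km
3: 19.5625 km
4: 24.8888 km
5: 25.6600 km
6: 33.4920 km
7: 40.5106 km
8: 24.7138 km
9: 14.6764 km
10: 28.4163 km
11: 17.9653 km
12: 7.7750 km
Sorted: 12 (7.7750 km) < 1 (11.7298 km) < 9 (14.6764 km) < 11 (17.9653 km) < …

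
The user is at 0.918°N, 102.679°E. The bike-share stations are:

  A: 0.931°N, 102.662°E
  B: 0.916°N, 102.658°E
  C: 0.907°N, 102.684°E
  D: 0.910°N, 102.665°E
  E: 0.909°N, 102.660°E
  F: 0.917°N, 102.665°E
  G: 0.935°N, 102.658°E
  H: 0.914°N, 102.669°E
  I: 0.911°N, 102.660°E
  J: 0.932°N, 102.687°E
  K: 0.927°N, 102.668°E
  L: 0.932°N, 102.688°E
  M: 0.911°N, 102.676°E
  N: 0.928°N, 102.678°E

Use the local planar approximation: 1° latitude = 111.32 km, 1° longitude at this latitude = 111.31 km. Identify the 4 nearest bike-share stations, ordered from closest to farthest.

Distances from 0.918°N, 102.679°E:
A: 2.38222 km
B: 2.34809 km
C: 1.34506 km
D: 1.79486 km
E: 2.34020 km
F: 1.56231 km
G: 3.00754 km
H: 1.19886 km
I: 2.25388 km
J: 1.79494 km
K: 1.58207 km
L: 1.85269 km
M: 0.84778 km
N: 1.11875 km
Sorted: M (0.84778 km) < N (1.11875 km) < H (1.19886 km) < C (1.34506 km) < F (1.56231 km) < K (1.58207 km) < …

M, N, H, C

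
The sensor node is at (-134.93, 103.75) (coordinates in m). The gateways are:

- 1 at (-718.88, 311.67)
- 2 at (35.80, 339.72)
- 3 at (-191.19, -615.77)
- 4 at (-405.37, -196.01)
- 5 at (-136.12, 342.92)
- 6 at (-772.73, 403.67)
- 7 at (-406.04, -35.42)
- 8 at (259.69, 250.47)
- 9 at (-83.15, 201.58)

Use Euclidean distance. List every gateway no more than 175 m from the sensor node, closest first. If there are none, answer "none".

Distances from (-134.93, 103.75):
1: √((-583.95)² + (207.92)²) = √(340997.6025 + 43230.7264) = 619.86 m
2: √((170.73)² + (235.97)²) = √(29148.7329 + 55681.8409) = 291.26 m
3: √((-56.26)² + (-719.52)²) = √(3165.1876 + 517709.0304) = 721.72 m
4: √((-270.44)² + (-299.76)²) = √(73137.7936 + 89856.0576) = 403.72 m
5: √((-1.19)² + (239.17)²) = √(1.4161 + 57202.2889) = 239.17 m
6: √((-637.80)² + (299.92)²) = √(406788.8400 + 89952.0064) = 704.80 m
7: √((-271.11)² + (-139.17)²) = √(73500.6321 + 19368.2889) = 304.74 m
8: √((394.62)² + (146.72)²) = √(155724.9444 + 21526.7584) = 421.01 m
9: √((51.78)² + (97.83)²) = √(2681.1684 + 9570.7089) = 110.69 m
Threshold 175 m: 9 (110.69 m) is within range.

9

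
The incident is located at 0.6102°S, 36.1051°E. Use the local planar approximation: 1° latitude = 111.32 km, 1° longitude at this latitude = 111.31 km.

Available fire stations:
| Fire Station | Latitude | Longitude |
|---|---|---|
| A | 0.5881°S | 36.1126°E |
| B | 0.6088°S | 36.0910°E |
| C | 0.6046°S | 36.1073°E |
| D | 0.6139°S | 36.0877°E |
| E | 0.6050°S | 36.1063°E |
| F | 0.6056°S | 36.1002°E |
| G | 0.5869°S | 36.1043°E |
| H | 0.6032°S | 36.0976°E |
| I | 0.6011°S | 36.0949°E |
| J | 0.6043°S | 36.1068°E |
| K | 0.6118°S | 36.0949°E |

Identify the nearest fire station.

Distances from 0.6102°S, 36.1051°E:
A: √((0.0221·111.32)² + (0.0075·111.31)²) = √(6.052446 + 0.696933) = 2.5980 km
B: √((0.0014·111.32)² + (-0.0141·111.31)²) = √(0.024289 + 2.463239) = 1.5772 km
C: √((0.0056·111.32)² + (0.0022·111.31)²) = √(0.388618 + 0.059967) = 0.6698 km
D: √((-0.0037·111.32)² + (-0.0174·111.31)²) = √(0.169648 + 3.751171) = 1.9801 km
E: √((0.0052·111.32)² + (0.0012·111.31)²) = √(0.335084 + 0.017841) = 0.5941 km
F: √((0.0046·111.32)² + (-0.0049·111.31)²) = √(0.262218 + 0.297482) = 0.7481 km
G: √((0.0233·111.32)² + (-0.0008·111.31)²) = √(6.727570 + 0.007930) = 2.5953 km
H: √((0.0070·111.32)² + (-0.0075·111.31)²) = √(0.607215 + 0.696933) = 1.1420 km
I: √((0.0091·111.32)² + (-0.0102·111.31)²) = √(1.026193 + 1.289047) = 1.5216 km
J: √((0.0059·111.32)² + (0.0017·111.31)²) = √(0.431370 + 0.035807) = 0.6835 km
K: √((-0.0016·111.32)² + (-0.0102·111.31)²) = √(0.031724 + 1.289047) = 1.1492 km
Minimum: E at 0.5941 km.

E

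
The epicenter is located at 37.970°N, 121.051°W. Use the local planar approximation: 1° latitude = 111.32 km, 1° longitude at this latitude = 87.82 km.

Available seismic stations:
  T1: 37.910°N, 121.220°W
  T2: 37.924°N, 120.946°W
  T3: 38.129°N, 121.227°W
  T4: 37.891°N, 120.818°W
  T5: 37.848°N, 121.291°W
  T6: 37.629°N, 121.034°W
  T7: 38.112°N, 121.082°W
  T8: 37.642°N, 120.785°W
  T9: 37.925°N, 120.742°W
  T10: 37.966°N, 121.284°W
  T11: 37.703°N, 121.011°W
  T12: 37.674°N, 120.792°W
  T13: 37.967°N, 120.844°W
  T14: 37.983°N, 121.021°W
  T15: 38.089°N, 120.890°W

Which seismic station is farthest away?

Distances from 37.970°N, 121.051°W:
T1: √((-0.060·111.32)² + (-0.169·87.82)²) = √(44.61171 + 220.27250) = 16.275 km
T2: √((-0.046·111.32)² + (0.105·87.82)²) = √(26.22177 + 85.02869) = 10.548 km
T3: √((0.159·111.32)² + (-0.176·87.82)²) = √(313.28575 + 238.89783) = 23.499 km
T4: √((-0.079·111.32)² + (0.233·87.82)²) = √(77.33936 + 418.69590) = 22.272 km
T5: √((-0.122·111.32)² + (-0.240·87.82)²) = √(184.44465 + 444.23150) = 25.073 km
T6: √((-0.341·111.32)² + (0.017·87.82)²) = √(1440.97071 + 2.22887) = 37.989 km
T7: √((0.142·111.32)² + (-0.031·87.82)²) = √(249.87516 + 7.41157) = 16.040 km
T8: √((-0.328·111.32)² + (0.266·87.82)²) = √(1333.19625 + 545.69521) = 43.346 km
T9: √((-0.045·111.32)² + (0.309·87.82)²) = √(25.09409 + 736.38312) = 27.595 km
T10: √((-0.004·111.32)² + (-0.233·87.82)²) = √(0.19827 + 418.69590) = 20.467 km
T11: √((-0.267·111.32)² + (0.040·87.82)²) = √(883.42344 + 12.33976) = 29.929 km
T12: √((-0.296·111.32)² + (0.259·87.82)²) = √(1085.74995 + 517.35231) = 40.039 km
T13: √((-0.003·111.32)² + (0.207·87.82)²) = √(0.11153 + 330.46659) = 18.182 km
T14: √((0.013·111.32)² + (0.030·87.82)²) = √(2.09427 + 6.94112) = 3.006 km
T15: √((0.119·111.32)² + (0.161·87.82)²) = √(175.48513 + 199.91189) = 19.375 km
Maximum: T8 at 43.346 km.

T8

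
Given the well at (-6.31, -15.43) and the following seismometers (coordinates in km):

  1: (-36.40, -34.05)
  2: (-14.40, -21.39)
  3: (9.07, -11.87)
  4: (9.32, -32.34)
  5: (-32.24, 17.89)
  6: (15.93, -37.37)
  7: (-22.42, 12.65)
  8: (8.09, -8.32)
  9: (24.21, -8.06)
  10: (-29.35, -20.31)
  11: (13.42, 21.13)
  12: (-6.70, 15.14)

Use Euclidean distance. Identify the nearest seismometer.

2

Distances from (-6.31, -15.43):
1: 35.39 km
2: 10.05 km
3: 15.79 km
4: 23.03 km
5: 42.22 km
6: 31.24 km
7: 32.37 km
8: 16.06 km
9: 31.40 km
10: 23.55 km
11: 41.54 km
12: 30.57 km
Minimum: 2 at 10.05 km.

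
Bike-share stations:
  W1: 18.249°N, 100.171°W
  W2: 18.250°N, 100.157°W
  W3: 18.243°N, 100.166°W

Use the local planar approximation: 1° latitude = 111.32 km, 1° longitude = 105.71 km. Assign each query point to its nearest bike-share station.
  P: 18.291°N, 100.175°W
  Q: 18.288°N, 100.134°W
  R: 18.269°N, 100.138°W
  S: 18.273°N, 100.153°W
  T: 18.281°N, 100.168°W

P→W1; Q→W2; R→W2; S→W2; T→W1

P at 18.291°N, 100.175°W:
  W1: 4.695 km
  W2: 4.945 km
  W3: 5.427 km
  → nearest: W1 (4.695 km)
Q at 18.288°N, 100.134°W:
  W1: 5.843 km
  W2: 4.879 km
  W3: 6.045 km
  → nearest: W2 (4.879 km)
R at 18.269°N, 100.138°W:
  W1: 4.138 km
  W2: 2.917 km
  W3: 4.140 km
  → nearest: W2 (2.917 km)
S at 18.273°N, 100.153°W:
  W1: 3.280 km
  W2: 2.595 km
  W3: 3.611 km
  → nearest: W2 (2.595 km)
T at 18.281°N, 100.168°W:
  W1: 3.576 km
  W2: 3.642 km
  W3: 4.235 km
  → nearest: W1 (3.576 km)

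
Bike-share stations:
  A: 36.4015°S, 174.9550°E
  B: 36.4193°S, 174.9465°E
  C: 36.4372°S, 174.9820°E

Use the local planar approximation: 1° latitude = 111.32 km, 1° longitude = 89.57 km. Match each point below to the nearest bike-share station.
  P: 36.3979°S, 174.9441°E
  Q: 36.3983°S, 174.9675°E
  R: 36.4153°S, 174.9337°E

P at 36.3979°S, 174.9441°E:
  A: 1.0554 km
  B: 2.3919 km
  C: 5.5375 km
  → nearest: A (1.0554 km)
Q at 36.3983°S, 174.9675°E:
  A: 1.1749 km
  B: 3.0005 km
  C: 4.5209 km
  → nearest: A (1.1749 km)
R at 36.4153°S, 174.9337°E:
  A: 2.4495 km
  B: 1.2299 km
  C: 4.9659 km
  → nearest: B (1.2299 km)

P→A; Q→A; R→B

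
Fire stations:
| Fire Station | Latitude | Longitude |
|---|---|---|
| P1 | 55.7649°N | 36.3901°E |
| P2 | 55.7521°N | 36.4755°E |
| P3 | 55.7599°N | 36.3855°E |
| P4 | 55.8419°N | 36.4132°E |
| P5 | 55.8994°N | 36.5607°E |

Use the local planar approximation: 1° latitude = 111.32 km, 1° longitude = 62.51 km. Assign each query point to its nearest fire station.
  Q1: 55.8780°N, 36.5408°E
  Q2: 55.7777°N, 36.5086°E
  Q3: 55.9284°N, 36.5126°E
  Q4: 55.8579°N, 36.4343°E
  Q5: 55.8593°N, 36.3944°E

Q1→P5; Q2→P2; Q3→P5; Q4→P4; Q5→P4

Q1 at 55.8780°N, 36.5408°E:
  P1: √((-0.1131·111.32)² + (-0.1507·62.51)²) = √(158.515453 + 88.741242) = 15.7244 km
  P2: √((-0.1259·111.32)² + (-0.0653·62.51)²) = √(196.425495 + 16.661932) = 14.5975 km
  P3: √((-0.1181·111.32)² + (-0.1553·62.51)²) = √(172.840769 + 94.241439) = 16.3426 km
  P4: √((-0.0361·111.32)² + (-0.1276·62.51)²) = √(16.149564 + 63.620979) = 8.9314 km
  P5: √((0.0214·111.32)² + (0.0199·62.51)²) = √(5.675106 + 1.547409) = 2.6875 km
  → nearest: P5 (2.6875 km)
Q2 at 55.7777°N, 36.5086°E:
  P1: √((-0.0128·111.32)² + (-0.1185·62.51)²) = √(2.030329 + 54.870093) = 7.5432 km
  P2: √((-0.0256·111.32)² + (-0.0331·62.51)²) = √(8.121314 + 4.281096) = 3.5217 km
  P3: √((-0.0178·111.32)² + (-0.1231·62.51)²) = √(3.926326 + 59.212733) = 7.9460 km
  P4: √((0.0642·111.32)² + (-0.0954·62.51)²) = √(51.075950 + 35.562784) = 9.3080 km
  P5: √((0.1217·111.32)² + (0.0521·62.51)²) = √(183.538658 + 10.606557) = 13.9336 km
  → nearest: P2 (3.5217 km)
Q3 at 55.9284°N, 36.5126°E:
  P1: √((-0.1635·111.32)² + (-0.1225·62.51)²) = √(331.269849 + 58.636923) = 19.7461 km
  P2: √((-0.1763·111.32)² + (-0.0371·62.51)²) = √(385.168729 + 5.378322) = 19.7623 km
  P3: √((-0.1685·111.32)² + (-0.1271·62.51)²) = √(351.840805 + 63.123359) = 20.3707 km
  P4: √((-0.0865·111.32)² + (-0.0994·62.51)²) = √(92.721107 + 38.607508) = 11.4599 km
  P5: √((-0.0290·111.32)² + (0.0481·62.51)²) = √(10.421792 + 9.040431) = 4.4116 km
  → nearest: P5 (4.4116 km)
Q4 at 55.8579°N, 36.4343°E:
  P1: √((-0.0930·111.32)² + (-0.0442·62.51)²) = √(107.179640 + 7.633848) = 10.7151 km
  P2: √((-0.1058·111.32)² + (0.0412·62.51)²) = √(138.713181 + 6.632747) = 12.0559 km
  P3: √((-0.0980·111.32)² + (-0.0488·62.51)²) = √(119.014136 + 9.305477) = 11.3278 km
  P4: √((-0.0160·111.32)² + (-0.0211·62.51)²) = √(3.172388 + 1.739658) = 2.2163 km
  P5: √((0.0415·111.32)² + (0.1264·62.51)²) = √(21.342367 + 62.429973) = 9.1527 km
  → nearest: P4 (2.2163 km)
Q5 at 55.8593°N, 36.3944°E:
  P1: √((-0.0944·111.32)² + (-0.0043·62.51)²) = √(110.430842 + 0.072250) = 10.5120 km
  P2: √((-0.1072·111.32)² + (0.0811·62.51)²) = √(142.408518 + 25.700449) = 12.9657 km
  P3: √((-0.0994·111.32)² + (-0.0089·62.51)²) = √(122.438828 + 0.309513) = 11.0792 km
  P4: √((-0.0174·111.32)² + (0.0188·62.51)²) = √(3.751845 + 1.381067) = 2.2656 km
  P5: √((0.0401·111.32)² + (0.1663·62.51)²) = √(19.926689 + 108.064611) = 11.3133 km
  → nearest: P4 (2.2656 km)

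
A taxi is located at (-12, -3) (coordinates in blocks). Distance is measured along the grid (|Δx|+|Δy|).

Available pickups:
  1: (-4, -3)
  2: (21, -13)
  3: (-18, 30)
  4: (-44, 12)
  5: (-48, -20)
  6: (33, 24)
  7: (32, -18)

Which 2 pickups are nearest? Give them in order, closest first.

1, 3

Distances from (-12, -3):
1: |8| + |0| = 8 + 0 = 8 blocks
2: |33| + |-10| = 33 + 10 = 43 blocks
3: |-6| + |33| = 6 + 33 = 39 blocks
4: |-32| + |15| = 32 + 15 = 47 blocks
5: |-36| + |-17| = 36 + 17 = 53 blocks
6: |45| + |27| = 45 + 27 = 72 blocks
7: |44| + |-15| = 44 + 15 = 59 blocks
Sorted: 1 (8 blocks) < 3 (39 blocks) < 2 (43 blocks) < 4 (47 blocks) < …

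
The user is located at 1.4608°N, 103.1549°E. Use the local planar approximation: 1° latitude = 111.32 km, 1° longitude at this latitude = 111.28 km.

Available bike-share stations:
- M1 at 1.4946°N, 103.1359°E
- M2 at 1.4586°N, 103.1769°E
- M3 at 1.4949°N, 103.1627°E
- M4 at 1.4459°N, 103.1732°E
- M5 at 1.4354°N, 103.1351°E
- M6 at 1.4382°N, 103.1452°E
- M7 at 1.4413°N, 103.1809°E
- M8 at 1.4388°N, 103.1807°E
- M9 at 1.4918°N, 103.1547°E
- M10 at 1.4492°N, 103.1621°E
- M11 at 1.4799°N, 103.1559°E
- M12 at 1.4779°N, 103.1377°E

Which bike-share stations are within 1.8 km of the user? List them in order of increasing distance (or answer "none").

M10

Distances from 1.4608°N, 103.1549°E:
M1: √((0.0338·111.32)² + (-0.0190·111.28)²) = √(14.157279 + 4.470349) = 4.3160 km
M2: √((-0.0022·111.32)² + (0.0220·111.28)²) = √(0.059978 + 5.993487) = 2.4604 km
M3: √((0.0341·111.32)² + (0.0078·111.28)²) = √(14.409707 + 0.753396) = 3.8940 km
M4: √((-0.0149·111.32)² + (0.0183·111.28)²) = √(2.751180 + 4.147023) = 2.6264 km
M5: √((-0.0254·111.32)² + (-0.0198·111.28)²) = √(7.994915 + 4.854725) = 3.5846 km
M6: √((-0.0226·111.32)² + (-0.0097·111.28)²) = √(6.329411 + 1.165139) = 2.7376 km
M7: √((-0.0195·111.32)² + (0.0260·111.28)²) = √(4.712112 + 8.371069) = 3.6171 km
M8: √((-0.0220·111.32)² + (0.0258·111.28)²) = √(5.997797 + 8.242779) = 3.7737 km
M9: √((0.0310·111.32)² + (-0.0002·111.28)²) = √(11.908849 + 0.000495) = 3.4510 km
M10: √((-0.0116·111.32)² + (0.0072·111.28)²) = √(1.667487 + 0.641947) = 1.5197 km
M11: √((0.0191·111.32)² + (0.0010·111.28)²) = √(4.520777 + 0.012383) = 2.1291 km
M12: √((0.0171·111.32)² + (-0.0172·111.28)²) = √(3.623586 + 3.663457) = 2.6995 km
Threshold 1.8 km: M10 (1.5197 km) is within range.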